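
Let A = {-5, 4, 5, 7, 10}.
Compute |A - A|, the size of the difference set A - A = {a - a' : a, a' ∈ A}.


A - A = {a - a' : a, a' ∈ A}; |A| = 5.
Bounds: 2|A|-1 ≤ |A - A| ≤ |A|² - |A| + 1, i.e. 9 ≤ |A - A| ≤ 21.
Note: 0 ∈ A - A always (from a - a). The set is symmetric: if d ∈ A - A then -d ∈ A - A.
Enumerate nonzero differences d = a - a' with a > a' (then include -d):
Positive differences: {1, 2, 3, 5, 6, 9, 10, 12, 15}
Full difference set: {0} ∪ (positive diffs) ∪ (negative diffs).
|A - A| = 1 + 2·9 = 19 (matches direct enumeration: 19).

|A - A| = 19


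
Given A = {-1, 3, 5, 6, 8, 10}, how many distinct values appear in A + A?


A + A = {a + a' : a, a' ∈ A}; |A| = 6.
General bounds: 2|A| - 1 ≤ |A + A| ≤ |A|(|A|+1)/2, i.e. 11 ≤ |A + A| ≤ 21.
Lower bound 2|A|-1 is attained iff A is an arithmetic progression.
Enumerate sums a + a' for a ≤ a' (symmetric, so this suffices):
a = -1: -1+-1=-2, -1+3=2, -1+5=4, -1+6=5, -1+8=7, -1+10=9
a = 3: 3+3=6, 3+5=8, 3+6=9, 3+8=11, 3+10=13
a = 5: 5+5=10, 5+6=11, 5+8=13, 5+10=15
a = 6: 6+6=12, 6+8=14, 6+10=16
a = 8: 8+8=16, 8+10=18
a = 10: 10+10=20
Distinct sums: {-2, 2, 4, 5, 6, 7, 8, 9, 10, 11, 12, 13, 14, 15, 16, 18, 20}
|A + A| = 17

|A + A| = 17


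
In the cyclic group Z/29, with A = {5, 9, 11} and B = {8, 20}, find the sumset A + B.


Work in Z/29Z: reduce every sum a + b modulo 29.
Enumerate all 6 pairs:
a = 5: 5+8=13, 5+20=25
a = 9: 9+8=17, 9+20=0
a = 11: 11+8=19, 11+20=2
Distinct residues collected: {0, 2, 13, 17, 19, 25}
|A + B| = 6 (out of 29 total residues).

A + B = {0, 2, 13, 17, 19, 25}


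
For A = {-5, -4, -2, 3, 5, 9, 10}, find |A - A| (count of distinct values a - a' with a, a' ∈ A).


A - A = {a - a' : a, a' ∈ A}; |A| = 7.
Bounds: 2|A|-1 ≤ |A - A| ≤ |A|² - |A| + 1, i.e. 13 ≤ |A - A| ≤ 43.
Note: 0 ∈ A - A always (from a - a). The set is symmetric: if d ∈ A - A then -d ∈ A - A.
Enumerate nonzero differences d = a - a' with a > a' (then include -d):
Positive differences: {1, 2, 3, 4, 5, 6, 7, 8, 9, 10, 11, 12, 13, 14, 15}
Full difference set: {0} ∪ (positive diffs) ∪ (negative diffs).
|A - A| = 1 + 2·15 = 31 (matches direct enumeration: 31).

|A - A| = 31


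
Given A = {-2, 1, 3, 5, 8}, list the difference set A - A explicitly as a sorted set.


A - A = {a - a' : a, a' ∈ A}.
Compute a - a' for each ordered pair (a, a'):
a = -2: -2--2=0, -2-1=-3, -2-3=-5, -2-5=-7, -2-8=-10
a = 1: 1--2=3, 1-1=0, 1-3=-2, 1-5=-4, 1-8=-7
a = 3: 3--2=5, 3-1=2, 3-3=0, 3-5=-2, 3-8=-5
a = 5: 5--2=7, 5-1=4, 5-3=2, 5-5=0, 5-8=-3
a = 8: 8--2=10, 8-1=7, 8-3=5, 8-5=3, 8-8=0
Collecting distinct values (and noting 0 appears from a-a):
A - A = {-10, -7, -5, -4, -3, -2, 0, 2, 3, 4, 5, 7, 10}
|A - A| = 13

A - A = {-10, -7, -5, -4, -3, -2, 0, 2, 3, 4, 5, 7, 10}


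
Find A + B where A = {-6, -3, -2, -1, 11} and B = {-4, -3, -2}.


A + B = {a + b : a ∈ A, b ∈ B}.
Enumerate all |A|·|B| = 5·3 = 15 pairs (a, b) and collect distinct sums.
a = -6: -6+-4=-10, -6+-3=-9, -6+-2=-8
a = -3: -3+-4=-7, -3+-3=-6, -3+-2=-5
a = -2: -2+-4=-6, -2+-3=-5, -2+-2=-4
a = -1: -1+-4=-5, -1+-3=-4, -1+-2=-3
a = 11: 11+-4=7, 11+-3=8, 11+-2=9
Collecting distinct sums: A + B = {-10, -9, -8, -7, -6, -5, -4, -3, 7, 8, 9}
|A + B| = 11

A + B = {-10, -9, -8, -7, -6, -5, -4, -3, 7, 8, 9}


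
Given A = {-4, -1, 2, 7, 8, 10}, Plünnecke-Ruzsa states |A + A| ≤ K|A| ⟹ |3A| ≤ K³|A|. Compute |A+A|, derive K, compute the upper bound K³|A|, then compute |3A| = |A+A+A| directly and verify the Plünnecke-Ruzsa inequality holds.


|A| = 6.
Step 1: Compute A + A by enumerating all 36 pairs.
A + A = {-8, -5, -2, 1, 3, 4, 6, 7, 9, 10, 12, 14, 15, 16, 17, 18, 20}, so |A + A| = 17.
Step 2: Doubling constant K = |A + A|/|A| = 17/6 = 17/6 ≈ 2.8333.
Step 3: Plünnecke-Ruzsa gives |3A| ≤ K³·|A| = (2.8333)³ · 6 ≈ 136.4722.
Step 4: Compute 3A = A + A + A directly by enumerating all triples (a,b,c) ∈ A³; |3A| = 32.
Step 5: Check 32 ≤ 136.4722? Yes ✓.

K = 17/6, Plünnecke-Ruzsa bound K³|A| ≈ 136.4722, |3A| = 32, inequality holds.


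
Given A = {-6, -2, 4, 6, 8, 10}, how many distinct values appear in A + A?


A + A = {a + a' : a, a' ∈ A}; |A| = 6.
General bounds: 2|A| - 1 ≤ |A + A| ≤ |A|(|A|+1)/2, i.e. 11 ≤ |A + A| ≤ 21.
Lower bound 2|A|-1 is attained iff A is an arithmetic progression.
Enumerate sums a + a' for a ≤ a' (symmetric, so this suffices):
a = -6: -6+-6=-12, -6+-2=-8, -6+4=-2, -6+6=0, -6+8=2, -6+10=4
a = -2: -2+-2=-4, -2+4=2, -2+6=4, -2+8=6, -2+10=8
a = 4: 4+4=8, 4+6=10, 4+8=12, 4+10=14
a = 6: 6+6=12, 6+8=14, 6+10=16
a = 8: 8+8=16, 8+10=18
a = 10: 10+10=20
Distinct sums: {-12, -8, -4, -2, 0, 2, 4, 6, 8, 10, 12, 14, 16, 18, 20}
|A + A| = 15

|A + A| = 15


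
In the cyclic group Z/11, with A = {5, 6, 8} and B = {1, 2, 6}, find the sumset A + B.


Work in Z/11Z: reduce every sum a + b modulo 11.
Enumerate all 9 pairs:
a = 5: 5+1=6, 5+2=7, 5+6=0
a = 6: 6+1=7, 6+2=8, 6+6=1
a = 8: 8+1=9, 8+2=10, 8+6=3
Distinct residues collected: {0, 1, 3, 6, 7, 8, 9, 10}
|A + B| = 8 (out of 11 total residues).

A + B = {0, 1, 3, 6, 7, 8, 9, 10}


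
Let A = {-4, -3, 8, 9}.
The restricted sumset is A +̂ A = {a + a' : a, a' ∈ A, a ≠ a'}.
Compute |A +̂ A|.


Restricted sumset: A +̂ A = {a + a' : a ∈ A, a' ∈ A, a ≠ a'}.
Equivalently, take A + A and drop any sum 2a that is achievable ONLY as a + a for a ∈ A (i.e. sums representable only with equal summands).
Enumerate pairs (a, a') with a < a' (symmetric, so each unordered pair gives one sum; this covers all a ≠ a'):
  -4 + -3 = -7
  -4 + 8 = 4
  -4 + 9 = 5
  -3 + 8 = 5
  -3 + 9 = 6
  8 + 9 = 17
Collected distinct sums: {-7, 4, 5, 6, 17}
|A +̂ A| = 5
(Reference bound: |A +̂ A| ≥ 2|A| - 3 for |A| ≥ 2, with |A| = 4 giving ≥ 5.)

|A +̂ A| = 5


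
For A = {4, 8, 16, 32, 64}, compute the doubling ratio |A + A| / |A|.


|A| = 5.
Compute A + A by enumerating all 25 pairs.
A + A = {8, 12, 16, 20, 24, 32, 36, 40, 48, 64, 68, 72, 80, 96, 128}, so |A + A| = 15.
K = |A + A| / |A| = 15/5 = 3/1 ≈ 3.0000.
Reference: AP of size 5 gives K = 9/5 ≈ 1.8000; a fully generic set of size 5 gives K ≈ 3.0000.

|A| = 5, |A + A| = 15, K = 15/5 = 3/1.


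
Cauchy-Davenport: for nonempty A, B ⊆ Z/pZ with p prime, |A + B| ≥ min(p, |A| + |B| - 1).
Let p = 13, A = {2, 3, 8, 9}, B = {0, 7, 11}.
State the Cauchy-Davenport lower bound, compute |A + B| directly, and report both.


Cauchy-Davenport: |A + B| ≥ min(p, |A| + |B| - 1) for A, B nonempty in Z/pZ.
|A| = 4, |B| = 3, p = 13.
CD lower bound = min(13, 4 + 3 - 1) = min(13, 6) = 6.
Compute A + B mod 13 directly:
a = 2: 2+0=2, 2+7=9, 2+11=0
a = 3: 3+0=3, 3+7=10, 3+11=1
a = 8: 8+0=8, 8+7=2, 8+11=6
a = 9: 9+0=9, 9+7=3, 9+11=7
A + B = {0, 1, 2, 3, 6, 7, 8, 9, 10}, so |A + B| = 9.
Verify: 9 ≥ 6? Yes ✓.

CD lower bound = 6, actual |A + B| = 9.


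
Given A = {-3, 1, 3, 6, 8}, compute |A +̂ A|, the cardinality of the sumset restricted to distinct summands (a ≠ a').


Restricted sumset: A +̂ A = {a + a' : a ∈ A, a' ∈ A, a ≠ a'}.
Equivalently, take A + A and drop any sum 2a that is achievable ONLY as a + a for a ∈ A (i.e. sums representable only with equal summands).
Enumerate pairs (a, a') with a < a' (symmetric, so each unordered pair gives one sum; this covers all a ≠ a'):
  -3 + 1 = -2
  -3 + 3 = 0
  -3 + 6 = 3
  -3 + 8 = 5
  1 + 3 = 4
  1 + 6 = 7
  1 + 8 = 9
  3 + 6 = 9
  3 + 8 = 11
  6 + 8 = 14
Collected distinct sums: {-2, 0, 3, 4, 5, 7, 9, 11, 14}
|A +̂ A| = 9
(Reference bound: |A +̂ A| ≥ 2|A| - 3 for |A| ≥ 2, with |A| = 5 giving ≥ 7.)

|A +̂ A| = 9


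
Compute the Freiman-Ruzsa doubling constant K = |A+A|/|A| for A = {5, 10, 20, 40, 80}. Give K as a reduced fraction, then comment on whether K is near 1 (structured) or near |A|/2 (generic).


|A| = 5.
Compute A + A by enumerating all 25 pairs.
A + A = {10, 15, 20, 25, 30, 40, 45, 50, 60, 80, 85, 90, 100, 120, 160}, so |A + A| = 15.
K = |A + A| / |A| = 15/5 = 3/1 ≈ 3.0000.
Reference: AP of size 5 gives K = 9/5 ≈ 1.8000; a fully generic set of size 5 gives K ≈ 3.0000.

|A| = 5, |A + A| = 15, K = 15/5 = 3/1.


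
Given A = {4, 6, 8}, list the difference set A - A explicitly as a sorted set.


A - A = {a - a' : a, a' ∈ A}.
Compute a - a' for each ordered pair (a, a'):
a = 4: 4-4=0, 4-6=-2, 4-8=-4
a = 6: 6-4=2, 6-6=0, 6-8=-2
a = 8: 8-4=4, 8-6=2, 8-8=0
Collecting distinct values (and noting 0 appears from a-a):
A - A = {-4, -2, 0, 2, 4}
|A - A| = 5

A - A = {-4, -2, 0, 2, 4}


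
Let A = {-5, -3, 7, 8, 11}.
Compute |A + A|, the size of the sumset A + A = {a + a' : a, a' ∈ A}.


A + A = {a + a' : a, a' ∈ A}; |A| = 5.
General bounds: 2|A| - 1 ≤ |A + A| ≤ |A|(|A|+1)/2, i.e. 9 ≤ |A + A| ≤ 15.
Lower bound 2|A|-1 is attained iff A is an arithmetic progression.
Enumerate sums a + a' for a ≤ a' (symmetric, so this suffices):
a = -5: -5+-5=-10, -5+-3=-8, -5+7=2, -5+8=3, -5+11=6
a = -3: -3+-3=-6, -3+7=4, -3+8=5, -3+11=8
a = 7: 7+7=14, 7+8=15, 7+11=18
a = 8: 8+8=16, 8+11=19
a = 11: 11+11=22
Distinct sums: {-10, -8, -6, 2, 3, 4, 5, 6, 8, 14, 15, 16, 18, 19, 22}
|A + A| = 15

|A + A| = 15


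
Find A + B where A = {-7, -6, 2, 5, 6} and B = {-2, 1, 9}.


A + B = {a + b : a ∈ A, b ∈ B}.
Enumerate all |A|·|B| = 5·3 = 15 pairs (a, b) and collect distinct sums.
a = -7: -7+-2=-9, -7+1=-6, -7+9=2
a = -6: -6+-2=-8, -6+1=-5, -6+9=3
a = 2: 2+-2=0, 2+1=3, 2+9=11
a = 5: 5+-2=3, 5+1=6, 5+9=14
a = 6: 6+-2=4, 6+1=7, 6+9=15
Collecting distinct sums: A + B = {-9, -8, -6, -5, 0, 2, 3, 4, 6, 7, 11, 14, 15}
|A + B| = 13

A + B = {-9, -8, -6, -5, 0, 2, 3, 4, 6, 7, 11, 14, 15}


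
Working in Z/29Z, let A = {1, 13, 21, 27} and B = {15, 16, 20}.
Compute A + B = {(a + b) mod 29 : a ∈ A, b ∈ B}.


Work in Z/29Z: reduce every sum a + b modulo 29.
Enumerate all 12 pairs:
a = 1: 1+15=16, 1+16=17, 1+20=21
a = 13: 13+15=28, 13+16=0, 13+20=4
a = 21: 21+15=7, 21+16=8, 21+20=12
a = 27: 27+15=13, 27+16=14, 27+20=18
Distinct residues collected: {0, 4, 7, 8, 12, 13, 14, 16, 17, 18, 21, 28}
|A + B| = 12 (out of 29 total residues).

A + B = {0, 4, 7, 8, 12, 13, 14, 16, 17, 18, 21, 28}


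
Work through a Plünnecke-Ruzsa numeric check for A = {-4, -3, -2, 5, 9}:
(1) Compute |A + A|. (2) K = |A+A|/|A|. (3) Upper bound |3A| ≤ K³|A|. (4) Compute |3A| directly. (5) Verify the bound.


|A| = 5.
Step 1: Compute A + A by enumerating all 25 pairs.
A + A = {-8, -7, -6, -5, -4, 1, 2, 3, 5, 6, 7, 10, 14, 18}, so |A + A| = 14.
Step 2: Doubling constant K = |A + A|/|A| = 14/5 = 14/5 ≈ 2.8000.
Step 3: Plünnecke-Ruzsa gives |3A| ≤ K³·|A| = (2.8000)³ · 5 ≈ 109.7600.
Step 4: Compute 3A = A + A + A directly by enumerating all triples (a,b,c) ∈ A³; |3A| = 28.
Step 5: Check 28 ≤ 109.7600? Yes ✓.

K = 14/5, Plünnecke-Ruzsa bound K³|A| ≈ 109.7600, |3A| = 28, inequality holds.


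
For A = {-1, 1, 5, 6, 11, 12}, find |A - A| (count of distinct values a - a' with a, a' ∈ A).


A - A = {a - a' : a, a' ∈ A}; |A| = 6.
Bounds: 2|A|-1 ≤ |A - A| ≤ |A|² - |A| + 1, i.e. 11 ≤ |A - A| ≤ 31.
Note: 0 ∈ A - A always (from a - a). The set is symmetric: if d ∈ A - A then -d ∈ A - A.
Enumerate nonzero differences d = a - a' with a > a' (then include -d):
Positive differences: {1, 2, 4, 5, 6, 7, 10, 11, 12, 13}
Full difference set: {0} ∪ (positive diffs) ∪ (negative diffs).
|A - A| = 1 + 2·10 = 21 (matches direct enumeration: 21).

|A - A| = 21


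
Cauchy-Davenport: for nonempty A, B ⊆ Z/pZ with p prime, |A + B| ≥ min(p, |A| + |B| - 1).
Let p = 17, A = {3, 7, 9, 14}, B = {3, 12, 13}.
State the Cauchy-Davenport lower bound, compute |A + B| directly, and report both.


Cauchy-Davenport: |A + B| ≥ min(p, |A| + |B| - 1) for A, B nonempty in Z/pZ.
|A| = 4, |B| = 3, p = 17.
CD lower bound = min(17, 4 + 3 - 1) = min(17, 6) = 6.
Compute A + B mod 17 directly:
a = 3: 3+3=6, 3+12=15, 3+13=16
a = 7: 7+3=10, 7+12=2, 7+13=3
a = 9: 9+3=12, 9+12=4, 9+13=5
a = 14: 14+3=0, 14+12=9, 14+13=10
A + B = {0, 2, 3, 4, 5, 6, 9, 10, 12, 15, 16}, so |A + B| = 11.
Verify: 11 ≥ 6? Yes ✓.

CD lower bound = 6, actual |A + B| = 11.


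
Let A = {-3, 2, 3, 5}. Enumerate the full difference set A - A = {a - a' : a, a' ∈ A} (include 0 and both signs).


A - A = {a - a' : a, a' ∈ A}.
Compute a - a' for each ordered pair (a, a'):
a = -3: -3--3=0, -3-2=-5, -3-3=-6, -3-5=-8
a = 2: 2--3=5, 2-2=0, 2-3=-1, 2-5=-3
a = 3: 3--3=6, 3-2=1, 3-3=0, 3-5=-2
a = 5: 5--3=8, 5-2=3, 5-3=2, 5-5=0
Collecting distinct values (and noting 0 appears from a-a):
A - A = {-8, -6, -5, -3, -2, -1, 0, 1, 2, 3, 5, 6, 8}
|A - A| = 13

A - A = {-8, -6, -5, -3, -2, -1, 0, 1, 2, 3, 5, 6, 8}


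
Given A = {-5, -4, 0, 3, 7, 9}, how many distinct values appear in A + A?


A + A = {a + a' : a, a' ∈ A}; |A| = 6.
General bounds: 2|A| - 1 ≤ |A + A| ≤ |A|(|A|+1)/2, i.e. 11 ≤ |A + A| ≤ 21.
Lower bound 2|A|-1 is attained iff A is an arithmetic progression.
Enumerate sums a + a' for a ≤ a' (symmetric, so this suffices):
a = -5: -5+-5=-10, -5+-4=-9, -5+0=-5, -5+3=-2, -5+7=2, -5+9=4
a = -4: -4+-4=-8, -4+0=-4, -4+3=-1, -4+7=3, -4+9=5
a = 0: 0+0=0, 0+3=3, 0+7=7, 0+9=9
a = 3: 3+3=6, 3+7=10, 3+9=12
a = 7: 7+7=14, 7+9=16
a = 9: 9+9=18
Distinct sums: {-10, -9, -8, -5, -4, -2, -1, 0, 2, 3, 4, 5, 6, 7, 9, 10, 12, 14, 16, 18}
|A + A| = 20

|A + A| = 20


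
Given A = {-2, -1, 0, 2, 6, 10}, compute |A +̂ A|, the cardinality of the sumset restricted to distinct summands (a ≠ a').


Restricted sumset: A +̂ A = {a + a' : a ∈ A, a' ∈ A, a ≠ a'}.
Equivalently, take A + A and drop any sum 2a that is achievable ONLY as a + a for a ∈ A (i.e. sums representable only with equal summands).
Enumerate pairs (a, a') with a < a' (symmetric, so each unordered pair gives one sum; this covers all a ≠ a'):
  -2 + -1 = -3
  -2 + 0 = -2
  -2 + 2 = 0
  -2 + 6 = 4
  -2 + 10 = 8
  -1 + 0 = -1
  -1 + 2 = 1
  -1 + 6 = 5
  -1 + 10 = 9
  0 + 2 = 2
  0 + 6 = 6
  0 + 10 = 10
  2 + 6 = 8
  2 + 10 = 12
  6 + 10 = 16
Collected distinct sums: {-3, -2, -1, 0, 1, 2, 4, 5, 6, 8, 9, 10, 12, 16}
|A +̂ A| = 14
(Reference bound: |A +̂ A| ≥ 2|A| - 3 for |A| ≥ 2, with |A| = 6 giving ≥ 9.)

|A +̂ A| = 14


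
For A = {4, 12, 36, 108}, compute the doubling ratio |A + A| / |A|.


|A| = 4.
Compute A + A by enumerating all 16 pairs.
A + A = {8, 16, 24, 40, 48, 72, 112, 120, 144, 216}, so |A + A| = 10.
K = |A + A| / |A| = 10/4 = 5/2 ≈ 2.5000.
Reference: AP of size 4 gives K = 7/4 ≈ 1.7500; a fully generic set of size 4 gives K ≈ 2.5000.

|A| = 4, |A + A| = 10, K = 10/4 = 5/2.


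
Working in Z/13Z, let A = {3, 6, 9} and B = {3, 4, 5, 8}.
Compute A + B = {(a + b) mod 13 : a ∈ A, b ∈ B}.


Work in Z/13Z: reduce every sum a + b modulo 13.
Enumerate all 12 pairs:
a = 3: 3+3=6, 3+4=7, 3+5=8, 3+8=11
a = 6: 6+3=9, 6+4=10, 6+5=11, 6+8=1
a = 9: 9+3=12, 9+4=0, 9+5=1, 9+8=4
Distinct residues collected: {0, 1, 4, 6, 7, 8, 9, 10, 11, 12}
|A + B| = 10 (out of 13 total residues).

A + B = {0, 1, 4, 6, 7, 8, 9, 10, 11, 12}


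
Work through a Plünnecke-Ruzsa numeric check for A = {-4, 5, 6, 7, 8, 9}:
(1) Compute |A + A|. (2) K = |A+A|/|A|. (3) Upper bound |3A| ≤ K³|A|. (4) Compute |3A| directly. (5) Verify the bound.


|A| = 6.
Step 1: Compute A + A by enumerating all 36 pairs.
A + A = {-8, 1, 2, 3, 4, 5, 10, 11, 12, 13, 14, 15, 16, 17, 18}, so |A + A| = 15.
Step 2: Doubling constant K = |A + A|/|A| = 15/6 = 15/6 ≈ 2.5000.
Step 3: Plünnecke-Ruzsa gives |3A| ≤ K³·|A| = (2.5000)³ · 6 ≈ 93.7500.
Step 4: Compute 3A = A + A + A directly by enumerating all triples (a,b,c) ∈ A³; |3A| = 28.
Step 5: Check 28 ≤ 93.7500? Yes ✓.

K = 15/6, Plünnecke-Ruzsa bound K³|A| ≈ 93.7500, |3A| = 28, inequality holds.


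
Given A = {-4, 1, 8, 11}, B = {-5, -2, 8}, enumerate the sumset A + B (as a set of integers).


A + B = {a + b : a ∈ A, b ∈ B}.
Enumerate all |A|·|B| = 4·3 = 12 pairs (a, b) and collect distinct sums.
a = -4: -4+-5=-9, -4+-2=-6, -4+8=4
a = 1: 1+-5=-4, 1+-2=-1, 1+8=9
a = 8: 8+-5=3, 8+-2=6, 8+8=16
a = 11: 11+-5=6, 11+-2=9, 11+8=19
Collecting distinct sums: A + B = {-9, -6, -4, -1, 3, 4, 6, 9, 16, 19}
|A + B| = 10

A + B = {-9, -6, -4, -1, 3, 4, 6, 9, 16, 19}


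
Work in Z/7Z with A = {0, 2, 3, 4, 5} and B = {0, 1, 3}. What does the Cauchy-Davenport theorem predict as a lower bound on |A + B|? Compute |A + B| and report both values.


Cauchy-Davenport: |A + B| ≥ min(p, |A| + |B| - 1) for A, B nonempty in Z/pZ.
|A| = 5, |B| = 3, p = 7.
CD lower bound = min(7, 5 + 3 - 1) = min(7, 7) = 7.
Compute A + B mod 7 directly:
a = 0: 0+0=0, 0+1=1, 0+3=3
a = 2: 2+0=2, 2+1=3, 2+3=5
a = 3: 3+0=3, 3+1=4, 3+3=6
a = 4: 4+0=4, 4+1=5, 4+3=0
a = 5: 5+0=5, 5+1=6, 5+3=1
A + B = {0, 1, 2, 3, 4, 5, 6}, so |A + B| = 7.
Verify: 7 ≥ 7? Yes ✓.

CD lower bound = 7, actual |A + B| = 7.


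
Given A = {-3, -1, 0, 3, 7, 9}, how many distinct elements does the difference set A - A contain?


A - A = {a - a' : a, a' ∈ A}; |A| = 6.
Bounds: 2|A|-1 ≤ |A - A| ≤ |A|² - |A| + 1, i.e. 11 ≤ |A - A| ≤ 31.
Note: 0 ∈ A - A always (from a - a). The set is symmetric: if d ∈ A - A then -d ∈ A - A.
Enumerate nonzero differences d = a - a' with a > a' (then include -d):
Positive differences: {1, 2, 3, 4, 6, 7, 8, 9, 10, 12}
Full difference set: {0} ∪ (positive diffs) ∪ (negative diffs).
|A - A| = 1 + 2·10 = 21 (matches direct enumeration: 21).

|A - A| = 21


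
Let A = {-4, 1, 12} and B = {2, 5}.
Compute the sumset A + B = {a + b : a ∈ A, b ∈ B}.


A + B = {a + b : a ∈ A, b ∈ B}.
Enumerate all |A|·|B| = 3·2 = 6 pairs (a, b) and collect distinct sums.
a = -4: -4+2=-2, -4+5=1
a = 1: 1+2=3, 1+5=6
a = 12: 12+2=14, 12+5=17
Collecting distinct sums: A + B = {-2, 1, 3, 6, 14, 17}
|A + B| = 6

A + B = {-2, 1, 3, 6, 14, 17}


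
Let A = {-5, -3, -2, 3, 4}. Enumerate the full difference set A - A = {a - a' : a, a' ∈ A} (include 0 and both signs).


A - A = {a - a' : a, a' ∈ A}.
Compute a - a' for each ordered pair (a, a'):
a = -5: -5--5=0, -5--3=-2, -5--2=-3, -5-3=-8, -5-4=-9
a = -3: -3--5=2, -3--3=0, -3--2=-1, -3-3=-6, -3-4=-7
a = -2: -2--5=3, -2--3=1, -2--2=0, -2-3=-5, -2-4=-6
a = 3: 3--5=8, 3--3=6, 3--2=5, 3-3=0, 3-4=-1
a = 4: 4--5=9, 4--3=7, 4--2=6, 4-3=1, 4-4=0
Collecting distinct values (and noting 0 appears from a-a):
A - A = {-9, -8, -7, -6, -5, -3, -2, -1, 0, 1, 2, 3, 5, 6, 7, 8, 9}
|A - A| = 17

A - A = {-9, -8, -7, -6, -5, -3, -2, -1, 0, 1, 2, 3, 5, 6, 7, 8, 9}


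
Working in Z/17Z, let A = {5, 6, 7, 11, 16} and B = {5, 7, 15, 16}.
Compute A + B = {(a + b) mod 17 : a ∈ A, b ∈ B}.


Work in Z/17Z: reduce every sum a + b modulo 17.
Enumerate all 20 pairs:
a = 5: 5+5=10, 5+7=12, 5+15=3, 5+16=4
a = 6: 6+5=11, 6+7=13, 6+15=4, 6+16=5
a = 7: 7+5=12, 7+7=14, 7+15=5, 7+16=6
a = 11: 11+5=16, 11+7=1, 11+15=9, 11+16=10
a = 16: 16+5=4, 16+7=6, 16+15=14, 16+16=15
Distinct residues collected: {1, 3, 4, 5, 6, 9, 10, 11, 12, 13, 14, 15, 16}
|A + B| = 13 (out of 17 total residues).

A + B = {1, 3, 4, 5, 6, 9, 10, 11, 12, 13, 14, 15, 16}


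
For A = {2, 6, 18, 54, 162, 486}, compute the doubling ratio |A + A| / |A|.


|A| = 6.
Compute A + A by enumerating all 36 pairs.
A + A = {4, 8, 12, 20, 24, 36, 56, 60, 72, 108, 164, 168, 180, 216, 324, 488, 492, 504, 540, 648, 972}, so |A + A| = 21.
K = |A + A| / |A| = 21/6 = 7/2 ≈ 3.5000.
Reference: AP of size 6 gives K = 11/6 ≈ 1.8333; a fully generic set of size 6 gives K ≈ 3.5000.

|A| = 6, |A + A| = 21, K = 21/6 = 7/2.


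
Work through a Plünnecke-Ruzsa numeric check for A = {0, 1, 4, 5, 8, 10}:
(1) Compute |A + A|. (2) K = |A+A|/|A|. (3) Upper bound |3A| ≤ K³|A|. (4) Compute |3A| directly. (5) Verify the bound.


|A| = 6.
Step 1: Compute A + A by enumerating all 36 pairs.
A + A = {0, 1, 2, 4, 5, 6, 8, 9, 10, 11, 12, 13, 14, 15, 16, 18, 20}, so |A + A| = 17.
Step 2: Doubling constant K = |A + A|/|A| = 17/6 = 17/6 ≈ 2.8333.
Step 3: Plünnecke-Ruzsa gives |3A| ≤ K³·|A| = (2.8333)³ · 6 ≈ 136.4722.
Step 4: Compute 3A = A + A + A directly by enumerating all triples (a,b,c) ∈ A³; |3A| = 29.
Step 5: Check 29 ≤ 136.4722? Yes ✓.

K = 17/6, Plünnecke-Ruzsa bound K³|A| ≈ 136.4722, |3A| = 29, inequality holds.


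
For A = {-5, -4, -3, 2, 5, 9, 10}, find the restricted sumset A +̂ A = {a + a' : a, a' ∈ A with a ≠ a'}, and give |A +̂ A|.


Restricted sumset: A +̂ A = {a + a' : a ∈ A, a' ∈ A, a ≠ a'}.
Equivalently, take A + A and drop any sum 2a that is achievable ONLY as a + a for a ∈ A (i.e. sums representable only with equal summands).
Enumerate pairs (a, a') with a < a' (symmetric, so each unordered pair gives one sum; this covers all a ≠ a'):
  -5 + -4 = -9
  -5 + -3 = -8
  -5 + 2 = -3
  -5 + 5 = 0
  -5 + 9 = 4
  -5 + 10 = 5
  -4 + -3 = -7
  -4 + 2 = -2
  -4 + 5 = 1
  -4 + 9 = 5
  -4 + 10 = 6
  -3 + 2 = -1
  -3 + 5 = 2
  -3 + 9 = 6
  -3 + 10 = 7
  2 + 5 = 7
  2 + 9 = 11
  2 + 10 = 12
  5 + 9 = 14
  5 + 10 = 15
  9 + 10 = 19
Collected distinct sums: {-9, -8, -7, -3, -2, -1, 0, 1, 2, 4, 5, 6, 7, 11, 12, 14, 15, 19}
|A +̂ A| = 18
(Reference bound: |A +̂ A| ≥ 2|A| - 3 for |A| ≥ 2, with |A| = 7 giving ≥ 11.)

|A +̂ A| = 18


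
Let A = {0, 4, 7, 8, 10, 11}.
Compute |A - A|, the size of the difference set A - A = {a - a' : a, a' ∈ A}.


A - A = {a - a' : a, a' ∈ A}; |A| = 6.
Bounds: 2|A|-1 ≤ |A - A| ≤ |A|² - |A| + 1, i.e. 11 ≤ |A - A| ≤ 31.
Note: 0 ∈ A - A always (from a - a). The set is symmetric: if d ∈ A - A then -d ∈ A - A.
Enumerate nonzero differences d = a - a' with a > a' (then include -d):
Positive differences: {1, 2, 3, 4, 6, 7, 8, 10, 11}
Full difference set: {0} ∪ (positive diffs) ∪ (negative diffs).
|A - A| = 1 + 2·9 = 19 (matches direct enumeration: 19).

|A - A| = 19


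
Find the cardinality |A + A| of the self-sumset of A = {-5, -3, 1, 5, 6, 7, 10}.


A + A = {a + a' : a, a' ∈ A}; |A| = 7.
General bounds: 2|A| - 1 ≤ |A + A| ≤ |A|(|A|+1)/2, i.e. 13 ≤ |A + A| ≤ 28.
Lower bound 2|A|-1 is attained iff A is an arithmetic progression.
Enumerate sums a + a' for a ≤ a' (symmetric, so this suffices):
a = -5: -5+-5=-10, -5+-3=-8, -5+1=-4, -5+5=0, -5+6=1, -5+7=2, -5+10=5
a = -3: -3+-3=-6, -3+1=-2, -3+5=2, -3+6=3, -3+7=4, -3+10=7
a = 1: 1+1=2, 1+5=6, 1+6=7, 1+7=8, 1+10=11
a = 5: 5+5=10, 5+6=11, 5+7=12, 5+10=15
a = 6: 6+6=12, 6+7=13, 6+10=16
a = 7: 7+7=14, 7+10=17
a = 10: 10+10=20
Distinct sums: {-10, -8, -6, -4, -2, 0, 1, 2, 3, 4, 5, 6, 7, 8, 10, 11, 12, 13, 14, 15, 16, 17, 20}
|A + A| = 23

|A + A| = 23


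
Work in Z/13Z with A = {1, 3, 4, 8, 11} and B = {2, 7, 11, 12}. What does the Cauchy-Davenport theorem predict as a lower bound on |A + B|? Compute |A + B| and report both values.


Cauchy-Davenport: |A + B| ≥ min(p, |A| + |B| - 1) for A, B nonempty in Z/pZ.
|A| = 5, |B| = 4, p = 13.
CD lower bound = min(13, 5 + 4 - 1) = min(13, 8) = 8.
Compute A + B mod 13 directly:
a = 1: 1+2=3, 1+7=8, 1+11=12, 1+12=0
a = 3: 3+2=5, 3+7=10, 3+11=1, 3+12=2
a = 4: 4+2=6, 4+7=11, 4+11=2, 4+12=3
a = 8: 8+2=10, 8+7=2, 8+11=6, 8+12=7
a = 11: 11+2=0, 11+7=5, 11+11=9, 11+12=10
A + B = {0, 1, 2, 3, 5, 6, 7, 8, 9, 10, 11, 12}, so |A + B| = 12.
Verify: 12 ≥ 8? Yes ✓.

CD lower bound = 8, actual |A + B| = 12.


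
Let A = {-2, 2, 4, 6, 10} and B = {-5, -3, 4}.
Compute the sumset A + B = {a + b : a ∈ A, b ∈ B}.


A + B = {a + b : a ∈ A, b ∈ B}.
Enumerate all |A|·|B| = 5·3 = 15 pairs (a, b) and collect distinct sums.
a = -2: -2+-5=-7, -2+-3=-5, -2+4=2
a = 2: 2+-5=-3, 2+-3=-1, 2+4=6
a = 4: 4+-5=-1, 4+-3=1, 4+4=8
a = 6: 6+-5=1, 6+-3=3, 6+4=10
a = 10: 10+-5=5, 10+-3=7, 10+4=14
Collecting distinct sums: A + B = {-7, -5, -3, -1, 1, 2, 3, 5, 6, 7, 8, 10, 14}
|A + B| = 13

A + B = {-7, -5, -3, -1, 1, 2, 3, 5, 6, 7, 8, 10, 14}


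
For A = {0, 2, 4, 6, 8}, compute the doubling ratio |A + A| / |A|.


|A| = 5.
Compute A + A by enumerating all 25 pairs.
A + A = {0, 2, 4, 6, 8, 10, 12, 14, 16}, so |A + A| = 9.
K = |A + A| / |A| = 9/5 (already in lowest terms) ≈ 1.8000.
Reference: AP of size 5 gives K = 9/5 ≈ 1.8000; a fully generic set of size 5 gives K ≈ 3.0000.

|A| = 5, |A + A| = 9, K = 9/5.


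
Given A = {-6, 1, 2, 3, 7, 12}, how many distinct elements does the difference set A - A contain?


A - A = {a - a' : a, a' ∈ A}; |A| = 6.
Bounds: 2|A|-1 ≤ |A - A| ≤ |A|² - |A| + 1, i.e. 11 ≤ |A - A| ≤ 31.
Note: 0 ∈ A - A always (from a - a). The set is symmetric: if d ∈ A - A then -d ∈ A - A.
Enumerate nonzero differences d = a - a' with a > a' (then include -d):
Positive differences: {1, 2, 4, 5, 6, 7, 8, 9, 10, 11, 13, 18}
Full difference set: {0} ∪ (positive diffs) ∪ (negative diffs).
|A - A| = 1 + 2·12 = 25 (matches direct enumeration: 25).

|A - A| = 25


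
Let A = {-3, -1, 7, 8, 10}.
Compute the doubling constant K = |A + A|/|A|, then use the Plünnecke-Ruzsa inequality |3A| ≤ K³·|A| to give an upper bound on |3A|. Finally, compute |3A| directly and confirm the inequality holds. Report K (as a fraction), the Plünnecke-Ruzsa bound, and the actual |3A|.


|A| = 5.
Step 1: Compute A + A by enumerating all 25 pairs.
A + A = {-6, -4, -2, 4, 5, 6, 7, 9, 14, 15, 16, 17, 18, 20}, so |A + A| = 14.
Step 2: Doubling constant K = |A + A|/|A| = 14/5 = 14/5 ≈ 2.8000.
Step 3: Plünnecke-Ruzsa gives |3A| ≤ K³·|A| = (2.8000)³ · 5 ≈ 109.7600.
Step 4: Compute 3A = A + A + A directly by enumerating all triples (a,b,c) ∈ A³; |3A| = 28.
Step 5: Check 28 ≤ 109.7600? Yes ✓.

K = 14/5, Plünnecke-Ruzsa bound K³|A| ≈ 109.7600, |3A| = 28, inequality holds.


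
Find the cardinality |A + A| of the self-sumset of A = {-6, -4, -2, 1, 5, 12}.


A + A = {a + a' : a, a' ∈ A}; |A| = 6.
General bounds: 2|A| - 1 ≤ |A + A| ≤ |A|(|A|+1)/2, i.e. 11 ≤ |A + A| ≤ 21.
Lower bound 2|A|-1 is attained iff A is an arithmetic progression.
Enumerate sums a + a' for a ≤ a' (symmetric, so this suffices):
a = -6: -6+-6=-12, -6+-4=-10, -6+-2=-8, -6+1=-5, -6+5=-1, -6+12=6
a = -4: -4+-4=-8, -4+-2=-6, -4+1=-3, -4+5=1, -4+12=8
a = -2: -2+-2=-4, -2+1=-1, -2+5=3, -2+12=10
a = 1: 1+1=2, 1+5=6, 1+12=13
a = 5: 5+5=10, 5+12=17
a = 12: 12+12=24
Distinct sums: {-12, -10, -8, -6, -5, -4, -3, -1, 1, 2, 3, 6, 8, 10, 13, 17, 24}
|A + A| = 17

|A + A| = 17


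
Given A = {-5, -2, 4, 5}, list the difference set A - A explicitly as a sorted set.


A - A = {a - a' : a, a' ∈ A}.
Compute a - a' for each ordered pair (a, a'):
a = -5: -5--5=0, -5--2=-3, -5-4=-9, -5-5=-10
a = -2: -2--5=3, -2--2=0, -2-4=-6, -2-5=-7
a = 4: 4--5=9, 4--2=6, 4-4=0, 4-5=-1
a = 5: 5--5=10, 5--2=7, 5-4=1, 5-5=0
Collecting distinct values (and noting 0 appears from a-a):
A - A = {-10, -9, -7, -6, -3, -1, 0, 1, 3, 6, 7, 9, 10}
|A - A| = 13

A - A = {-10, -9, -7, -6, -3, -1, 0, 1, 3, 6, 7, 9, 10}


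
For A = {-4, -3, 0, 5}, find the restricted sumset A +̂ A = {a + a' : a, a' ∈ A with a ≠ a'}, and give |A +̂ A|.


Restricted sumset: A +̂ A = {a + a' : a ∈ A, a' ∈ A, a ≠ a'}.
Equivalently, take A + A and drop any sum 2a that is achievable ONLY as a + a for a ∈ A (i.e. sums representable only with equal summands).
Enumerate pairs (a, a') with a < a' (symmetric, so each unordered pair gives one sum; this covers all a ≠ a'):
  -4 + -3 = -7
  -4 + 0 = -4
  -4 + 5 = 1
  -3 + 0 = -3
  -3 + 5 = 2
  0 + 5 = 5
Collected distinct sums: {-7, -4, -3, 1, 2, 5}
|A +̂ A| = 6
(Reference bound: |A +̂ A| ≥ 2|A| - 3 for |A| ≥ 2, with |A| = 4 giving ≥ 5.)

|A +̂ A| = 6


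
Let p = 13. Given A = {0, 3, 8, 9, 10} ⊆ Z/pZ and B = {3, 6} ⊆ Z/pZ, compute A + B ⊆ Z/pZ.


Work in Z/13Z: reduce every sum a + b modulo 13.
Enumerate all 10 pairs:
a = 0: 0+3=3, 0+6=6
a = 3: 3+3=6, 3+6=9
a = 8: 8+3=11, 8+6=1
a = 9: 9+3=12, 9+6=2
a = 10: 10+3=0, 10+6=3
Distinct residues collected: {0, 1, 2, 3, 6, 9, 11, 12}
|A + B| = 8 (out of 13 total residues).

A + B = {0, 1, 2, 3, 6, 9, 11, 12}


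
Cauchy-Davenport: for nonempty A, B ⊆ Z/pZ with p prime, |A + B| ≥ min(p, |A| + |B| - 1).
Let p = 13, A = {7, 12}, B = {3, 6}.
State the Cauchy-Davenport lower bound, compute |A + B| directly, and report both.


Cauchy-Davenport: |A + B| ≥ min(p, |A| + |B| - 1) for A, B nonempty in Z/pZ.
|A| = 2, |B| = 2, p = 13.
CD lower bound = min(13, 2 + 2 - 1) = min(13, 3) = 3.
Compute A + B mod 13 directly:
a = 7: 7+3=10, 7+6=0
a = 12: 12+3=2, 12+6=5
A + B = {0, 2, 5, 10}, so |A + B| = 4.
Verify: 4 ≥ 3? Yes ✓.

CD lower bound = 3, actual |A + B| = 4.


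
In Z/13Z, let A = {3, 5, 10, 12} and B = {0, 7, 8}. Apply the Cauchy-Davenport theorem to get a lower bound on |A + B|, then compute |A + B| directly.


Cauchy-Davenport: |A + B| ≥ min(p, |A| + |B| - 1) for A, B nonempty in Z/pZ.
|A| = 4, |B| = 3, p = 13.
CD lower bound = min(13, 4 + 3 - 1) = min(13, 6) = 6.
Compute A + B mod 13 directly:
a = 3: 3+0=3, 3+7=10, 3+8=11
a = 5: 5+0=5, 5+7=12, 5+8=0
a = 10: 10+0=10, 10+7=4, 10+8=5
a = 12: 12+0=12, 12+7=6, 12+8=7
A + B = {0, 3, 4, 5, 6, 7, 10, 11, 12}, so |A + B| = 9.
Verify: 9 ≥ 6? Yes ✓.

CD lower bound = 6, actual |A + B| = 9.


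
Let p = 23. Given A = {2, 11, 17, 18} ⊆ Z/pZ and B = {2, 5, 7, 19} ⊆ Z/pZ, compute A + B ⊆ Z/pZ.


Work in Z/23Z: reduce every sum a + b modulo 23.
Enumerate all 16 pairs:
a = 2: 2+2=4, 2+5=7, 2+7=9, 2+19=21
a = 11: 11+2=13, 11+5=16, 11+7=18, 11+19=7
a = 17: 17+2=19, 17+5=22, 17+7=1, 17+19=13
a = 18: 18+2=20, 18+5=0, 18+7=2, 18+19=14
Distinct residues collected: {0, 1, 2, 4, 7, 9, 13, 14, 16, 18, 19, 20, 21, 22}
|A + B| = 14 (out of 23 total residues).

A + B = {0, 1, 2, 4, 7, 9, 13, 14, 16, 18, 19, 20, 21, 22}


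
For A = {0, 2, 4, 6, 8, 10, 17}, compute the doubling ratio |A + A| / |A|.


|A| = 7.
Compute A + A by enumerating all 49 pairs.
A + A = {0, 2, 4, 6, 8, 10, 12, 14, 16, 17, 18, 19, 20, 21, 23, 25, 27, 34}, so |A + A| = 18.
K = |A + A| / |A| = 18/7 (already in lowest terms) ≈ 2.5714.
Reference: AP of size 7 gives K = 13/7 ≈ 1.8571; a fully generic set of size 7 gives K ≈ 4.0000.

|A| = 7, |A + A| = 18, K = 18/7.


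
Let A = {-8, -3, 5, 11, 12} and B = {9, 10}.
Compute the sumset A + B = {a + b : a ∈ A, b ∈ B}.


A + B = {a + b : a ∈ A, b ∈ B}.
Enumerate all |A|·|B| = 5·2 = 10 pairs (a, b) and collect distinct sums.
a = -8: -8+9=1, -8+10=2
a = -3: -3+9=6, -3+10=7
a = 5: 5+9=14, 5+10=15
a = 11: 11+9=20, 11+10=21
a = 12: 12+9=21, 12+10=22
Collecting distinct sums: A + B = {1, 2, 6, 7, 14, 15, 20, 21, 22}
|A + B| = 9

A + B = {1, 2, 6, 7, 14, 15, 20, 21, 22}


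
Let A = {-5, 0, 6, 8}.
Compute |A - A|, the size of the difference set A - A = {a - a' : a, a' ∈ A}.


A - A = {a - a' : a, a' ∈ A}; |A| = 4.
Bounds: 2|A|-1 ≤ |A - A| ≤ |A|² - |A| + 1, i.e. 7 ≤ |A - A| ≤ 13.
Note: 0 ∈ A - A always (from a - a). The set is symmetric: if d ∈ A - A then -d ∈ A - A.
Enumerate nonzero differences d = a - a' with a > a' (then include -d):
Positive differences: {2, 5, 6, 8, 11, 13}
Full difference set: {0} ∪ (positive diffs) ∪ (negative diffs).
|A - A| = 1 + 2·6 = 13 (matches direct enumeration: 13).

|A - A| = 13


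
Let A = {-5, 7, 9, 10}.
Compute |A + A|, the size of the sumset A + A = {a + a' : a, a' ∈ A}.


A + A = {a + a' : a, a' ∈ A}; |A| = 4.
General bounds: 2|A| - 1 ≤ |A + A| ≤ |A|(|A|+1)/2, i.e. 7 ≤ |A + A| ≤ 10.
Lower bound 2|A|-1 is attained iff A is an arithmetic progression.
Enumerate sums a + a' for a ≤ a' (symmetric, so this suffices):
a = -5: -5+-5=-10, -5+7=2, -5+9=4, -5+10=5
a = 7: 7+7=14, 7+9=16, 7+10=17
a = 9: 9+9=18, 9+10=19
a = 10: 10+10=20
Distinct sums: {-10, 2, 4, 5, 14, 16, 17, 18, 19, 20}
|A + A| = 10

|A + A| = 10


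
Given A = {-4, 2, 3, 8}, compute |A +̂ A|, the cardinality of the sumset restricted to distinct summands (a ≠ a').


Restricted sumset: A +̂ A = {a + a' : a ∈ A, a' ∈ A, a ≠ a'}.
Equivalently, take A + A and drop any sum 2a that is achievable ONLY as a + a for a ∈ A (i.e. sums representable only with equal summands).
Enumerate pairs (a, a') with a < a' (symmetric, so each unordered pair gives one sum; this covers all a ≠ a'):
  -4 + 2 = -2
  -4 + 3 = -1
  -4 + 8 = 4
  2 + 3 = 5
  2 + 8 = 10
  3 + 8 = 11
Collected distinct sums: {-2, -1, 4, 5, 10, 11}
|A +̂ A| = 6
(Reference bound: |A +̂ A| ≥ 2|A| - 3 for |A| ≥ 2, with |A| = 4 giving ≥ 5.)

|A +̂ A| = 6


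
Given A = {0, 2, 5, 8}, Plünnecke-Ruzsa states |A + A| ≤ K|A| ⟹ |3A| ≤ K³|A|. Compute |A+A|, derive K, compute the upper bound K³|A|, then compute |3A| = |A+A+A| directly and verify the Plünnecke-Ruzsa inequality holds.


|A| = 4.
Step 1: Compute A + A by enumerating all 16 pairs.
A + A = {0, 2, 4, 5, 7, 8, 10, 13, 16}, so |A + A| = 9.
Step 2: Doubling constant K = |A + A|/|A| = 9/4 = 9/4 ≈ 2.2500.
Step 3: Plünnecke-Ruzsa gives |3A| ≤ K³·|A| = (2.2500)³ · 4 ≈ 45.5625.
Step 4: Compute 3A = A + A + A directly by enumerating all triples (a,b,c) ∈ A³; |3A| = 16.
Step 5: Check 16 ≤ 45.5625? Yes ✓.

K = 9/4, Plünnecke-Ruzsa bound K³|A| ≈ 45.5625, |3A| = 16, inequality holds.


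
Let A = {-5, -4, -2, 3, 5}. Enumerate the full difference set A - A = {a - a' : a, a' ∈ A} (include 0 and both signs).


A - A = {a - a' : a, a' ∈ A}.
Compute a - a' for each ordered pair (a, a'):
a = -5: -5--5=0, -5--4=-1, -5--2=-3, -5-3=-8, -5-5=-10
a = -4: -4--5=1, -4--4=0, -4--2=-2, -4-3=-7, -4-5=-9
a = -2: -2--5=3, -2--4=2, -2--2=0, -2-3=-5, -2-5=-7
a = 3: 3--5=8, 3--4=7, 3--2=5, 3-3=0, 3-5=-2
a = 5: 5--5=10, 5--4=9, 5--2=7, 5-3=2, 5-5=0
Collecting distinct values (and noting 0 appears from a-a):
A - A = {-10, -9, -8, -7, -5, -3, -2, -1, 0, 1, 2, 3, 5, 7, 8, 9, 10}
|A - A| = 17

A - A = {-10, -9, -8, -7, -5, -3, -2, -1, 0, 1, 2, 3, 5, 7, 8, 9, 10}


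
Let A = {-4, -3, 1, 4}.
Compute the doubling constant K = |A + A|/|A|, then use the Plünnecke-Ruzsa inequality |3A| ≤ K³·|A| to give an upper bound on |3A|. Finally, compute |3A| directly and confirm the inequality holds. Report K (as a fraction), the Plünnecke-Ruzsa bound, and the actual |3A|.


|A| = 4.
Step 1: Compute A + A by enumerating all 16 pairs.
A + A = {-8, -7, -6, -3, -2, 0, 1, 2, 5, 8}, so |A + A| = 10.
Step 2: Doubling constant K = |A + A|/|A| = 10/4 = 10/4 ≈ 2.5000.
Step 3: Plünnecke-Ruzsa gives |3A| ≤ K³·|A| = (2.5000)³ · 4 ≈ 62.5000.
Step 4: Compute 3A = A + A + A directly by enumerating all triples (a,b,c) ∈ A³; |3A| = 19.
Step 5: Check 19 ≤ 62.5000? Yes ✓.

K = 10/4, Plünnecke-Ruzsa bound K³|A| ≈ 62.5000, |3A| = 19, inequality holds.


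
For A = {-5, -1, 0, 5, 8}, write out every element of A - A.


A - A = {a - a' : a, a' ∈ A}.
Compute a - a' for each ordered pair (a, a'):
a = -5: -5--5=0, -5--1=-4, -5-0=-5, -5-5=-10, -5-8=-13
a = -1: -1--5=4, -1--1=0, -1-0=-1, -1-5=-6, -1-8=-9
a = 0: 0--5=5, 0--1=1, 0-0=0, 0-5=-5, 0-8=-8
a = 5: 5--5=10, 5--1=6, 5-0=5, 5-5=0, 5-8=-3
a = 8: 8--5=13, 8--1=9, 8-0=8, 8-5=3, 8-8=0
Collecting distinct values (and noting 0 appears from a-a):
A - A = {-13, -10, -9, -8, -6, -5, -4, -3, -1, 0, 1, 3, 4, 5, 6, 8, 9, 10, 13}
|A - A| = 19

A - A = {-13, -10, -9, -8, -6, -5, -4, -3, -1, 0, 1, 3, 4, 5, 6, 8, 9, 10, 13}


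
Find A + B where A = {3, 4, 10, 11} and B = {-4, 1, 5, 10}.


A + B = {a + b : a ∈ A, b ∈ B}.
Enumerate all |A|·|B| = 4·4 = 16 pairs (a, b) and collect distinct sums.
a = 3: 3+-4=-1, 3+1=4, 3+5=8, 3+10=13
a = 4: 4+-4=0, 4+1=5, 4+5=9, 4+10=14
a = 10: 10+-4=6, 10+1=11, 10+5=15, 10+10=20
a = 11: 11+-4=7, 11+1=12, 11+5=16, 11+10=21
Collecting distinct sums: A + B = {-1, 0, 4, 5, 6, 7, 8, 9, 11, 12, 13, 14, 15, 16, 20, 21}
|A + B| = 16

A + B = {-1, 0, 4, 5, 6, 7, 8, 9, 11, 12, 13, 14, 15, 16, 20, 21}


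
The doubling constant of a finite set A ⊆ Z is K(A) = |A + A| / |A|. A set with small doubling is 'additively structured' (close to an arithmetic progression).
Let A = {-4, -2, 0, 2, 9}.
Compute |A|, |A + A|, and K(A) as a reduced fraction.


|A| = 5.
Compute A + A by enumerating all 25 pairs.
A + A = {-8, -6, -4, -2, 0, 2, 4, 5, 7, 9, 11, 18}, so |A + A| = 12.
K = |A + A| / |A| = 12/5 (already in lowest terms) ≈ 2.4000.
Reference: AP of size 5 gives K = 9/5 ≈ 1.8000; a fully generic set of size 5 gives K ≈ 3.0000.

|A| = 5, |A + A| = 12, K = 12/5.


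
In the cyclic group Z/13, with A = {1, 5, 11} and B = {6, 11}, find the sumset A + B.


Work in Z/13Z: reduce every sum a + b modulo 13.
Enumerate all 6 pairs:
a = 1: 1+6=7, 1+11=12
a = 5: 5+6=11, 5+11=3
a = 11: 11+6=4, 11+11=9
Distinct residues collected: {3, 4, 7, 9, 11, 12}
|A + B| = 6 (out of 13 total residues).

A + B = {3, 4, 7, 9, 11, 12}


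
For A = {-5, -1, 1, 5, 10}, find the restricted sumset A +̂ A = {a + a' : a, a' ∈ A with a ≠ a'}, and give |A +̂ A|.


Restricted sumset: A +̂ A = {a + a' : a ∈ A, a' ∈ A, a ≠ a'}.
Equivalently, take A + A and drop any sum 2a that is achievable ONLY as a + a for a ∈ A (i.e. sums representable only with equal summands).
Enumerate pairs (a, a') with a < a' (symmetric, so each unordered pair gives one sum; this covers all a ≠ a'):
  -5 + -1 = -6
  -5 + 1 = -4
  -5 + 5 = 0
  -5 + 10 = 5
  -1 + 1 = 0
  -1 + 5 = 4
  -1 + 10 = 9
  1 + 5 = 6
  1 + 10 = 11
  5 + 10 = 15
Collected distinct sums: {-6, -4, 0, 4, 5, 6, 9, 11, 15}
|A +̂ A| = 9
(Reference bound: |A +̂ A| ≥ 2|A| - 3 for |A| ≥ 2, with |A| = 5 giving ≥ 7.)

|A +̂ A| = 9


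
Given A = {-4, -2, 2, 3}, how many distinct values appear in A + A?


A + A = {a + a' : a, a' ∈ A}; |A| = 4.
General bounds: 2|A| - 1 ≤ |A + A| ≤ |A|(|A|+1)/2, i.e. 7 ≤ |A + A| ≤ 10.
Lower bound 2|A|-1 is attained iff A is an arithmetic progression.
Enumerate sums a + a' for a ≤ a' (symmetric, so this suffices):
a = -4: -4+-4=-8, -4+-2=-6, -4+2=-2, -4+3=-1
a = -2: -2+-2=-4, -2+2=0, -2+3=1
a = 2: 2+2=4, 2+3=5
a = 3: 3+3=6
Distinct sums: {-8, -6, -4, -2, -1, 0, 1, 4, 5, 6}
|A + A| = 10

|A + A| = 10


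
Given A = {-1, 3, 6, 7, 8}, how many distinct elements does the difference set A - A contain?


A - A = {a - a' : a, a' ∈ A}; |A| = 5.
Bounds: 2|A|-1 ≤ |A - A| ≤ |A|² - |A| + 1, i.e. 9 ≤ |A - A| ≤ 21.
Note: 0 ∈ A - A always (from a - a). The set is symmetric: if d ∈ A - A then -d ∈ A - A.
Enumerate nonzero differences d = a - a' with a > a' (then include -d):
Positive differences: {1, 2, 3, 4, 5, 7, 8, 9}
Full difference set: {0} ∪ (positive diffs) ∪ (negative diffs).
|A - A| = 1 + 2·8 = 17 (matches direct enumeration: 17).

|A - A| = 17


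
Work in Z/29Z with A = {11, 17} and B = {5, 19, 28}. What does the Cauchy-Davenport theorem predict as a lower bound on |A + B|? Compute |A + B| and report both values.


Cauchy-Davenport: |A + B| ≥ min(p, |A| + |B| - 1) for A, B nonempty in Z/pZ.
|A| = 2, |B| = 3, p = 29.
CD lower bound = min(29, 2 + 3 - 1) = min(29, 4) = 4.
Compute A + B mod 29 directly:
a = 11: 11+5=16, 11+19=1, 11+28=10
a = 17: 17+5=22, 17+19=7, 17+28=16
A + B = {1, 7, 10, 16, 22}, so |A + B| = 5.
Verify: 5 ≥ 4? Yes ✓.

CD lower bound = 4, actual |A + B| = 5.


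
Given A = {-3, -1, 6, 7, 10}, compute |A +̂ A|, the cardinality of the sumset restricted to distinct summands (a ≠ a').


Restricted sumset: A +̂ A = {a + a' : a ∈ A, a' ∈ A, a ≠ a'}.
Equivalently, take A + A and drop any sum 2a that is achievable ONLY as a + a for a ∈ A (i.e. sums representable only with equal summands).
Enumerate pairs (a, a') with a < a' (symmetric, so each unordered pair gives one sum; this covers all a ≠ a'):
  -3 + -1 = -4
  -3 + 6 = 3
  -3 + 7 = 4
  -3 + 10 = 7
  -1 + 6 = 5
  -1 + 7 = 6
  -1 + 10 = 9
  6 + 7 = 13
  6 + 10 = 16
  7 + 10 = 17
Collected distinct sums: {-4, 3, 4, 5, 6, 7, 9, 13, 16, 17}
|A +̂ A| = 10
(Reference bound: |A +̂ A| ≥ 2|A| - 3 for |A| ≥ 2, with |A| = 5 giving ≥ 7.)

|A +̂ A| = 10


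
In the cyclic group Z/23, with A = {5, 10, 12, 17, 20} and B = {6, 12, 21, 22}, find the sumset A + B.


Work in Z/23Z: reduce every sum a + b modulo 23.
Enumerate all 20 pairs:
a = 5: 5+6=11, 5+12=17, 5+21=3, 5+22=4
a = 10: 10+6=16, 10+12=22, 10+21=8, 10+22=9
a = 12: 12+6=18, 12+12=1, 12+21=10, 12+22=11
a = 17: 17+6=0, 17+12=6, 17+21=15, 17+22=16
a = 20: 20+6=3, 20+12=9, 20+21=18, 20+22=19
Distinct residues collected: {0, 1, 3, 4, 6, 8, 9, 10, 11, 15, 16, 17, 18, 19, 22}
|A + B| = 15 (out of 23 total residues).

A + B = {0, 1, 3, 4, 6, 8, 9, 10, 11, 15, 16, 17, 18, 19, 22}
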